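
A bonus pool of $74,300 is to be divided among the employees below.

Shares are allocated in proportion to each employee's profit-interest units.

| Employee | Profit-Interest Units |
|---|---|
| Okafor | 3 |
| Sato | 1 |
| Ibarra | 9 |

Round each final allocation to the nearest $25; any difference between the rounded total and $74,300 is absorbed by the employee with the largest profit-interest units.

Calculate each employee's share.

Total profit-interest units = 13.
Pro-rata amounts: Okafor 3/13 × $74,300 = 17,146.15; Sato 1/13 × $74,300 = 5,715.38; Ibarra 9/13 × $74,300 = 51,438.46.
Rounded to nearest $25: Okafor $17,150; Sato $5,725; Ibarra $51,450. Sum = $74,325.
Difference $74,300 − $74,325 = −$25 applied to largest profit-interest units (Ibarra): Ibarra becomes $51,425.

Okafor: $17,150 | Sato: $5,725 | Ibarra: $51,425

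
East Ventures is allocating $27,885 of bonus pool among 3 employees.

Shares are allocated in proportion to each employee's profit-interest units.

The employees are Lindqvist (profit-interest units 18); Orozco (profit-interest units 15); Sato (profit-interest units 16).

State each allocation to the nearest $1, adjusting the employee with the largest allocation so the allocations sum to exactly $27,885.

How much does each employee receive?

Lindqvist: $10,244 · Orozco: $8,536 · Sato: $9,105

Sum of profit-interest units: 49.
Unrounded shares: Lindqvist 18/49 × $27,885 = 10,243.47; Orozco 15/49 × $27,885 = 8,536.22; Sato 16/49 × $27,885 = 9,105.31.
After rounding ($1): Lindqvist $10,243; Orozco $8,536; Sato $9,105. Sum = $27,884.
Difference $27,885 − $27,884 = +$1 applied to largest allocation (Lindqvist): Lindqvist becomes $10,244.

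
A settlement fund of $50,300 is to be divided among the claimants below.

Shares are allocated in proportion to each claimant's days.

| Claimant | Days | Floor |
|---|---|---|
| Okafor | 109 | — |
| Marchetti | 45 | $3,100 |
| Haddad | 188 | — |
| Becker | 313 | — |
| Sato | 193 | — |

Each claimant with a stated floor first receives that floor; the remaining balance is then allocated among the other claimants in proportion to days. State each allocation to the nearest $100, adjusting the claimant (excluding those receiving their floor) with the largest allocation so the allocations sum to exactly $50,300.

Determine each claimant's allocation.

Guaranteed amounts: Marchetti $3,100. Balance $47,200.
Balance split over remaining days 803: Okafor 6,406.97 → $6,400; Haddad 11,050.56 → $11,100; Becker 18,398.01 → $18,400; Sato 11,344.46 → $11,300.

Okafor: $6,400 · Marchetti: $3,100 · Haddad: $11,100 · Becker: $18,400 · Sato: $11,300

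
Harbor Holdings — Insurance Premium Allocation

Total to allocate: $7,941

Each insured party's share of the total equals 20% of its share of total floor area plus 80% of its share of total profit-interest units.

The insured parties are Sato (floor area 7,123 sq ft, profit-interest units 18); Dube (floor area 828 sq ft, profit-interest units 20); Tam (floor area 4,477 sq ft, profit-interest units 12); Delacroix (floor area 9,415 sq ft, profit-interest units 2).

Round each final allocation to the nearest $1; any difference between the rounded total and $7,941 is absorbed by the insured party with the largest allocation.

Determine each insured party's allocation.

Totals — floor area 21,843, profit-interest units 52.
Combined weights (20% floor area + 80% profit-interest units): Sato 0.3421; Dube 0.3153; Tam 0.2256; Delacroix 0.1170.
Pro-rata amounts: Sato 2,716.96; Dube 2,503.59; Tam 1,791.55; Delacroix 928.90.
Rounded to nearest $1: Sato $2,717; Dube $2,504; Tam $1,792; Delacroix $929. Sum = $7,942.
Difference $7,941 − $7,942 = −$1 applied to largest allocation (Sato): Sato becomes $2,716.

Sato: $2,716; Dube: $2,504; Tam: $1,792; Delacroix: $929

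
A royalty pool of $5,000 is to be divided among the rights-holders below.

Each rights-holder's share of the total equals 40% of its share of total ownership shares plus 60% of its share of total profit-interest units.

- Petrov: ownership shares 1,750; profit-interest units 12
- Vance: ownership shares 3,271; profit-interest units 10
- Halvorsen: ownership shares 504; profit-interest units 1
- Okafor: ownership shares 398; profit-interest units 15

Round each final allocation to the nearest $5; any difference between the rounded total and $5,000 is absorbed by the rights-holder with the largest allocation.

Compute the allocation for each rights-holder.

Ownership shares total 5,923; profit-interest units total 38.
Blended shares (40% ownership shares + 60% profit-interest units): Petrov 0.3077; Vance 0.3788; Halvorsen 0.0498; Okafor 0.2637.
Proportional shares: Petrov 1,538.29; Vance 1,893.98; Halvorsen 249.13; Okafor 1,318.60.
Rounded to nearest $5: Petrov $1,540; Vance $1,895; Halvorsen $250; Okafor $1,320. Sum = $5,005.
Difference $5,000 − $5,005 = −$5 applied to largest allocation (Vance): Vance becomes $1,890.

Petrov: $1,540; Vance: $1,890; Halvorsen: $250; Okafor: $1,320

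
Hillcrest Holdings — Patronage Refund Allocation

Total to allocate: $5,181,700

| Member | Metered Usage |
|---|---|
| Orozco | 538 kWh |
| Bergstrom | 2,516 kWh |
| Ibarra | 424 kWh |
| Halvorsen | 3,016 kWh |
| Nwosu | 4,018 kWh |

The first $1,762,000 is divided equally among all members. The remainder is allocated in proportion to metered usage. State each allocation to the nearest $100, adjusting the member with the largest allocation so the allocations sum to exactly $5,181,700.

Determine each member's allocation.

Orozco: $527,400 · Bergstrom: $1,170,900 · Ibarra: $490,300 · Halvorsen: $1,333,500 · Nwosu: $1,659,600

Equal tier: $1,762,000 ÷ 5 = $352,400 apiece.
Remainder $3,419,700 by metered usage (total 10,512): Orozco 175,018.89 → $175,000; Bergstrom 818,489.84 → $818,500; Ibarra 137,933.11 → $137,900; Halvorsen 981,146.80 → $981,100; Nwosu 1,307,111.36 → $1,307,100.
Rounding difference +$100 on remainder applied to Nwosu.
Totals: Orozco $352,400 + $175,000 = $527,400; Bergstrom $352,400 + $818,500 = $1,170,900; Ibarra $352,400 + $137,900 = $490,300; Halvorsen $352,400 + $981,100 = $1,333,500; Nwosu $352,400 + $1,307,200 = $1,659,600.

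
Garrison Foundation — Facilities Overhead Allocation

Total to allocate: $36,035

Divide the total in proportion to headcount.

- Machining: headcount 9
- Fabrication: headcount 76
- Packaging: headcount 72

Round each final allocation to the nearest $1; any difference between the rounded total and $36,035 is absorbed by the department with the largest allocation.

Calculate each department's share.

Machining: $2,066 · Fabrication: $17,443 · Packaging: $16,526

Combined headcount = 157.
Proportional shares: Machining 9/157 × $36,035 = 2,065.70; Fabrication 76/157 × $36,035 = 17,443.69; Packaging 72/157 × $36,035 = 16,525.61.
At nearest $1: Machining $2,066; Fabrication $17,444; Packaging $16,526. Sum = $36,036.
Difference $36,035 − $36,036 = −$1 applied to largest allocation (Fabrication): Fabrication becomes $17,443.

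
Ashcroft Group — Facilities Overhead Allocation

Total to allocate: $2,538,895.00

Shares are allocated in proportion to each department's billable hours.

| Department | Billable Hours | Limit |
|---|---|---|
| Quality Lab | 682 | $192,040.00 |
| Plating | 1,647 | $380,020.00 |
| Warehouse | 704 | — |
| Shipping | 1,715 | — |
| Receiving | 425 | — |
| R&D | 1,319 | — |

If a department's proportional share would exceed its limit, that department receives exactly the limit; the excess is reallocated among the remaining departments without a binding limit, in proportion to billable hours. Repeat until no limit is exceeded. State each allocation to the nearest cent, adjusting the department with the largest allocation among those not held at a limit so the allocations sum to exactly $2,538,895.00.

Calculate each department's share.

Quality Lab: $192,040.00; Plating: $380,020.00; Warehouse: $332,609.14; Shipping: $810,262.31; Receiving: $200,793.87; R&D: $623,169.68

Combined billable hours = 6,492.
Pro-rata shares before constraints: Quality Lab 266,716.9424; Plating 644,109.6835; Warehouse 275,320.7147; Shipping 670,703.1616; Receiving 166,209.2383; R&D 515,835.2596.
Held at cap: Quality Lab ($192,040.00), Plating ($380,020.00); residual $1,966,835.00 reallocated over remaining billable hours 4,163.
Remaining shares: Warehouse 332,609.1376 → $332,609.14; Shipping 810,262.3168 → $810,262.32; Receiving 200,793.8686 → $200,793.87; R&D 623,169.6769 → $623,169.68.
Rounding difference −$0.01 applied to Shipping → $810,262.31.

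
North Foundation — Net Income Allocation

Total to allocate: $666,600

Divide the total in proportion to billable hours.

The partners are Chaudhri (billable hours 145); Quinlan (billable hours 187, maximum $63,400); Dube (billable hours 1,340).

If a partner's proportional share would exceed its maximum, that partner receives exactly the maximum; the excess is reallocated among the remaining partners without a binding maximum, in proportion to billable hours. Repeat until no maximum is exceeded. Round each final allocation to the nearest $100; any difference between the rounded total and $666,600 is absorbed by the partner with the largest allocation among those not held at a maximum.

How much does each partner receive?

Billable hours total: 1,672.
Unconstrained shares: Chaudhri 57,809.21; Quinlan 74,553.95; Dube 534,236.84.
Held at cap: Quinlan ($63,400); balance $603,200 reallocated over remaining billable hours 1,485.
Remaining shares: Chaudhri 58,898.32 → $58,900; Dube 544,301.68 → $544,300.

Chaudhri: $58,900 · Quinlan: $63,400 · Dube: $544,300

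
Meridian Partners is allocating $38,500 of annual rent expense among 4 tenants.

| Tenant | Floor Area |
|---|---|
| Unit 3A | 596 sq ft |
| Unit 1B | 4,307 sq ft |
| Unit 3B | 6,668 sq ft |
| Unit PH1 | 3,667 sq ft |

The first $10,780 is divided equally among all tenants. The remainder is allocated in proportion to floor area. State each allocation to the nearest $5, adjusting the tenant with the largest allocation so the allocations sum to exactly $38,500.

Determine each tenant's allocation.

Unit 3A: $3,780 · Unit 1B: $10,530 · Unit 3B: $14,825 · Unit PH1: $9,365

$10,780 shared equally gives $2,695 per tenant.
Remainder $27,720 by floor area (total 15,238): Unit 3A 1,084.21 → $1,085; Unit 1B 7,835.02 → $7,835; Unit 3B 12,130.00 → $12,130; Unit PH1 6,670.77 → $6,670.
Totals: Unit 3A $2,695 + $1,085 = $3,780; Unit 1B $2,695 + $7,835 = $10,530; Unit 3B $2,695 + $12,130 = $14,825; Unit PH1 $2,695 + $6,670 = $9,365.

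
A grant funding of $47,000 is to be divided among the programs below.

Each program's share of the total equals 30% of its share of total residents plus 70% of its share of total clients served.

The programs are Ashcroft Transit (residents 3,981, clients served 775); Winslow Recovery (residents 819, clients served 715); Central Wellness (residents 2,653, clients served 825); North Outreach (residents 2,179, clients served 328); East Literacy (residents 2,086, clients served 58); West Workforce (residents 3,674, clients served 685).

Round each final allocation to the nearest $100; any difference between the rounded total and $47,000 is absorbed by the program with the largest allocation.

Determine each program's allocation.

Ashcroft Transit: $11,200; Winslow Recovery: $7,700; Central Wellness: $10,400; North Outreach: $5,200; East Literacy: $2,500; West Workforce: $10,000

Residents total 15,392; clients served total 3,386.
Composite weights (30% residents + 70% clients served): Ashcroft Transit 0.2378; Winslow Recovery 0.1638; Central Wellness 0.2223; North Outreach 0.1103; East Literacy 0.0526; West Workforce 0.2132.
Unrounded shares: Ashcroft Transit 11,177.11; Winslow Recovery 7,697.54; Central Wellness 10,446.40; North Outreach 5,183.10; East Literacy 2,474.46; West Workforce 10,021.39.
After rounding ($100): Ashcroft Transit $11,200; Winslow Recovery $7,700; Central Wellness $10,400; North Outreach $5,200; East Literacy $2,500; West Workforce $10,000. Sum = $47,000.
No rounding difference to absorb.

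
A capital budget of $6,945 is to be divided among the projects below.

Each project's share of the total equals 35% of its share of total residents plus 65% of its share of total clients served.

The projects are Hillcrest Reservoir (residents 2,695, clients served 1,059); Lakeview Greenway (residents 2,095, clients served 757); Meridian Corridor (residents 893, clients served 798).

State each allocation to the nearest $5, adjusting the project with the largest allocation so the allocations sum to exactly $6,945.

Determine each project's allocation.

Residents total 5,683; clients served total 2,614.
Combined weights (35% residents + 65% clients served): Hillcrest Reservoir 0.4293; Lakeview Greenway 0.3173; Meridian Corridor 0.2534.
Proportional shares: Hillcrest Reservoir 2,981.55; Lakeview Greenway 2,203.38; Meridian Corridor 1,760.06.
Rounded to nearest $5: Hillcrest Reservoir $2,980; Lakeview Greenway $2,205; Meridian Corridor $1,760. Sum = $6,945.
Rounded total matches; no reconciliation needed.

Hillcrest Reservoir: $2,980 | Lakeview Greenway: $2,205 | Meridian Corridor: $1,760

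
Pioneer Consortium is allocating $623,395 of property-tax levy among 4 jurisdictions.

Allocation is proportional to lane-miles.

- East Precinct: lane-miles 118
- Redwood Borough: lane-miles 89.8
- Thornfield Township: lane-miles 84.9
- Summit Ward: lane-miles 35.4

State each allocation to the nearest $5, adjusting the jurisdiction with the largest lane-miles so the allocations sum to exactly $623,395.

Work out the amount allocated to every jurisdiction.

East Precinct: $224,205; Redwood Borough: $170,620; Thornfield Township: $161,310; Summit Ward: $67,260

Combined lane-miles = 118 + 89.8 + 84.9 + 35.4 = 328.1.
Unrounded shares: East Precinct 224,201.80; Redwood Borough 170,621.37; Thornfield Township 161,311.29; Summit Ward 67,260.54.
After rounding ($5): East Precinct $224,200; Redwood Borough $170,620; Thornfield Township $161,310; Summit Ward $67,260. Sum = $623,390.
Difference $623,395 − $623,390 = +$5 applied to largest lane-miles (East Precinct): East Precinct becomes $224,205.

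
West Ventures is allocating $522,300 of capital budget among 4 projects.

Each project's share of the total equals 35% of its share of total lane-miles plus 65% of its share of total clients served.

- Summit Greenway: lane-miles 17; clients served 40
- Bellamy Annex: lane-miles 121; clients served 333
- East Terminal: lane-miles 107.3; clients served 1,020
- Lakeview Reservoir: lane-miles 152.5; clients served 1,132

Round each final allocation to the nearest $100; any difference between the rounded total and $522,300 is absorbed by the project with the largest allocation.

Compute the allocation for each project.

Totals — lane-miles 397.8, clients served 2,525.
Blended shares (35% lane-miles + 65% clients served): Summit Greenway 0.0253; Bellamy Annex 0.1922; East Terminal 0.3570; Lakeview Reservoir 0.4256.
Raw shares: Summit Greenway 13,190.32; Bellamy Annex 100,377.34; East Terminal 186,451.17; Lakeview Reservoir 222,281.17.
After rounding ($100): Summit Greenway $13,200; Bellamy Annex $100,400; East Terminal $186,500; Lakeview Reservoir $222,300. Sum = $522,400.
Difference $522,300 − $522,400 = −$100 applied to largest allocation (Lakeview Reservoir): Lakeview Reservoir becomes $222,200.

Summit Greenway: $13,200 · Bellamy Annex: $100,400 · East Terminal: $186,500 · Lakeview Reservoir: $222,200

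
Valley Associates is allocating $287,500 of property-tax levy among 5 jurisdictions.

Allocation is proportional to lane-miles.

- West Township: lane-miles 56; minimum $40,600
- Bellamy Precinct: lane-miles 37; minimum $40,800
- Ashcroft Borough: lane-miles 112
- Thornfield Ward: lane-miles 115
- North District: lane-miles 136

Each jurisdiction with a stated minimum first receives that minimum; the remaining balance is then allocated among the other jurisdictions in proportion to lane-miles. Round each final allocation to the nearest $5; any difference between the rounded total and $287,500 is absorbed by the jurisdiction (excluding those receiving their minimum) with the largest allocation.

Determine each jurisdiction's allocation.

Guaranteed amounts: West Township $40,600; Bellamy Precinct $40,800. Residual $206,100.
Residual split over remaining lane-miles 363: Ashcroft Borough 63,590.08 → $63,590; Thornfield Ward 65,293.39 → $65,295; North District 77,216.53 → $77,215.

West Township: $40,600; Bellamy Precinct: $40,800; Ashcroft Borough: $63,590; Thornfield Ward: $65,295; North District: $77,215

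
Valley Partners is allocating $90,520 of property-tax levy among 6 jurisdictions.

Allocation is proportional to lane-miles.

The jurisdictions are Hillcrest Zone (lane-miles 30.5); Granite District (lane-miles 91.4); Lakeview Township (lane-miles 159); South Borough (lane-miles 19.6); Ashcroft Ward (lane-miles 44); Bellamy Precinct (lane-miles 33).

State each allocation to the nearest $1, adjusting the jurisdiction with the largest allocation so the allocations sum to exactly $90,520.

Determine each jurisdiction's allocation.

Hillcrest Zone: $7,314 · Granite District: $21,917 · Lakeview Township: $38,125 · South Borough: $4,700 · Ashcroft Ward: $10,551 · Bellamy Precinct: $7,913

Total lane-miles = 377.5.
Proportional shares: Hillcrest Zone 30.5/377.5 × $90,520 = 7,313.54; Granite District 91.4/377.5 × $90,520 = 21,916.63; Lakeview Township 159/377.5 × $90,520 = 38,126.30; South Borough 19.6/377.5 × $90,520 = 4,699.85; Ashcroft Ward 44/377.5 × $90,520 = 10,550.68; Bellamy Precinct 33/377.5 × $90,520 = 7,913.01.
Rounded to nearest $1: Hillcrest Zone $7,314; Granite District $21,917; Lakeview Township $38,126; South Borough $4,700; Ashcroft Ward $10,551; Bellamy Precinct $7,913. Sum = $90,521.
Difference $90,520 − $90,521 = −$1 applied to largest allocation (Lakeview Township): Lakeview Township becomes $38,125.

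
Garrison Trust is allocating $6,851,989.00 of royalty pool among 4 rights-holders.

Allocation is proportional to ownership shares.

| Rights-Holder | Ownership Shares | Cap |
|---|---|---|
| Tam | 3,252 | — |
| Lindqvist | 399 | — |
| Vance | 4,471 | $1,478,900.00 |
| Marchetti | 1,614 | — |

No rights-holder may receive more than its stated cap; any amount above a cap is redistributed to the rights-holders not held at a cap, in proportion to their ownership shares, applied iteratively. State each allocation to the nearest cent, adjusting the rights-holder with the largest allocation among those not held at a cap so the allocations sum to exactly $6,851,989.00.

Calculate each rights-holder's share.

Tam: $3,318,762.66 | Lindqvist: $407,191.36 | Vance: $1,478,900.00 | Marchetti: $1,647,134.98

Sum of ownership shares: 9,736.
Proportional shares (ignoring caps): Tam 2,288,688.1910; Lindqvist 280,807.6840; Vance 3,146,594.3734; Marchetti 1,135,898.7516.
Cap binds for Vance ($1,478,900.00); remaining pool $5,373,089.00 reallocated over remaining ownership shares 5,265.
Shares after redistribution: Tam 3,318,762.6644 → $3,318,762.66; Lindqvist 407,191.3601 → $407,191.36; Marchetti 1,647,134.9755 → $1,647,134.98.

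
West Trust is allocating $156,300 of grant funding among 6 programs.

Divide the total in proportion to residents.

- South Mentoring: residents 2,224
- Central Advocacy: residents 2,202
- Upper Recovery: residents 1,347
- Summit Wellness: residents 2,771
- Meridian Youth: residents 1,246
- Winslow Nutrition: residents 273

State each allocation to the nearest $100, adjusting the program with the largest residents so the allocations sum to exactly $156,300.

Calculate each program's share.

South Mentoring: $34,500; Central Advocacy: $34,200; Upper Recovery: $20,900; Summit Wellness: $43,100; Meridian Youth: $19,400; Winslow Nutrition: $4,200

Sum of residents: 2,224 + 2,202 + 1,347 + 2,771 + 1,246 + 273 = 10,063.
Pro-rata amounts: South Mentoring 34,543.50; Central Advocacy 34,201.79; Upper Recovery 20,921.80; Summit Wellness 43,039.58; Meridian Youth 19,353.06; Winslow Nutrition 4,240.28.
After rounding ($100): South Mentoring $34,500; Central Advocacy $34,200; Upper Recovery $20,900; Summit Wellness $43,000; Meridian Youth $19,400; Winslow Nutrition $4,200. Sum = $156,200.
Difference $156,300 − $156,200 = +$100 applied to largest residents (Summit Wellness): Summit Wellness becomes $43,100.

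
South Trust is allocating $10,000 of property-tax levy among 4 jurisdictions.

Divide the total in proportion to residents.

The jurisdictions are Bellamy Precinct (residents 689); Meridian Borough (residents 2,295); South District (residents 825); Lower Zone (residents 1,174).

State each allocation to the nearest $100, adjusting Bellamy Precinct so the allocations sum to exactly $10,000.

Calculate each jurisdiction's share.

Residents total: 4,983.
Unrounded shares: Bellamy Precinct 689/4,983 × $10,000 = 1,382.70; Meridian Borough 2,295/4,983 × $10,000 = 4,605.66; South District 825/4,983 × $10,000 = 1,655.63; Lower Zone 1,174/4,983 × $10,000 = 2,356.01.
Rounded to nearest $100: Bellamy Precinct $1,400; Meridian Borough $4,600; South District $1,700; Lower Zone $2,400. Sum = $10,100.
Difference $10,000 − $10,100 = −$100 applied to Bellamy Precinct: Bellamy Precinct becomes $1,300.

Bellamy Precinct: $1,300; Meridian Borough: $4,600; South District: $1,700; Lower Zone: $2,400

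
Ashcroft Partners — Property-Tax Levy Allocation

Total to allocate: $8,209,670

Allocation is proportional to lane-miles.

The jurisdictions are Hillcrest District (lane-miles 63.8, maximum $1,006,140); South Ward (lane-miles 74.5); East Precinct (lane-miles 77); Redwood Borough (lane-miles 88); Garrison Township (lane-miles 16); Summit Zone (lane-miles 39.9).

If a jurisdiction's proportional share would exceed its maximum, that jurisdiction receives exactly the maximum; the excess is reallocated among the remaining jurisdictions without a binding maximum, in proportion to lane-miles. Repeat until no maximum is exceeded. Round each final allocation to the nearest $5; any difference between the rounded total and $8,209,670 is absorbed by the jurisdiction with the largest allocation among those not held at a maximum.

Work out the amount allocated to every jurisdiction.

Combined lane-miles = 359.2.
Unconstrained shares: Hillcrest District 1,458,176.35; South Ward 1,702,729.44; East Precinct 1,759,868.01; Redwood Borough 2,011,277.73; Garrison Township 365,686.86; Summit Zone 911,931.61.
Held at cap: Hillcrest District ($1,006,140); residual $7,203,530 reallocated over remaining lane-miles 295.4.
Shares after redistribution: South Ward 1,816,733.19 → $1,816,735; East Precinct 1,877,697.39 → $1,877,695; Redwood Borough 2,145,939.88 → $2,145,940; Garrison Township 390,170.89 → $390,170; Summit Zone 972,988.65 → $972,990.

Hillcrest District: $1,006,140 | South Ward: $1,816,735 | East Precinct: $1,877,695 | Redwood Borough: $2,145,940 | Garrison Township: $390,170 | Summit Zone: $972,990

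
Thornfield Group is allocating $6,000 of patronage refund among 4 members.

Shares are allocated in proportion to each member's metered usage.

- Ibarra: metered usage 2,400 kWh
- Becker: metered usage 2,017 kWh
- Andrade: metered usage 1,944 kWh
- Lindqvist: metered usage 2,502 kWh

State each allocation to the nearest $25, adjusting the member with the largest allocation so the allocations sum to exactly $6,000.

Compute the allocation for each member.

Ibarra: $1,625 · Becker: $1,375 · Andrade: $1,325 · Lindqvist: $1,675

Metered usage total: 8,863.
Proportional shares: Ibarra 2,400/8,863 × $6,000 = 1,624.73; Becker 2,017/8,863 × $6,000 = 1,365.45; Andrade 1,944/8,863 × $6,000 = 1,316.03; Lindqvist 2,502/8,863 × $6,000 = 1,693.78.
At nearest $25: Ibarra $1,625; Becker $1,375; Andrade $1,325; Lindqvist $1,700. Sum = $6,025.
Difference $6,000 − $6,025 = −$25 applied to largest allocation (Lindqvist): Lindqvist becomes $1,675.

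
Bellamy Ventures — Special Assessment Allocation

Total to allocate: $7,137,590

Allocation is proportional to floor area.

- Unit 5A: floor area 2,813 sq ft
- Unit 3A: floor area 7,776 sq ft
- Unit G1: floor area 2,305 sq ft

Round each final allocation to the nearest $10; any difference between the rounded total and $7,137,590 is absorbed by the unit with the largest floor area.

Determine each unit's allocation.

Floor area total: 12,894.
Pro-rata amounts: Unit 5A 2,813/12,894 × $7,137,590 = 1,557,161.52; Unit 3A 7,776/12,894 × $7,137,590 = 4,304,474.94; Unit G1 2,305/12,894 × $7,137,590 = 1,275,953.54.
Rounded to nearest $10: Unit 5A $1,557,160; Unit 3A $4,304,470; Unit G1 $1,275,950. Sum = $7,137,580.
Difference $7,137,590 − $7,137,580 = +$10 applied to largest floor area (Unit 3A): Unit 3A becomes $4,304,480.

Unit 5A: $1,557,160 | Unit 3A: $4,304,480 | Unit G1: $1,275,950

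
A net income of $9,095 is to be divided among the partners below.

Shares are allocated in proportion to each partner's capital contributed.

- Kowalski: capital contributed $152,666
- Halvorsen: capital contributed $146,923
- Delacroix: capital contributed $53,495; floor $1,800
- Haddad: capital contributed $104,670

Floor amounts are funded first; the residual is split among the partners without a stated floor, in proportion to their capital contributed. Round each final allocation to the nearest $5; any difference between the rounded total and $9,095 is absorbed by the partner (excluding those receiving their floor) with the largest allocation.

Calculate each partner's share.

Kowalski: $2,755; Halvorsen: $2,650; Delacroix: $1,800; Haddad: $1,890

Guaranteed amounts: Delacroix $1,800. Residual $7,295.
Residual split over remaining capital contributed 404,259: Kowalski 2,754.91 → $2,755; Halvorsen 2,651.28 → $2,650; Haddad 1,888.81 → $1,890.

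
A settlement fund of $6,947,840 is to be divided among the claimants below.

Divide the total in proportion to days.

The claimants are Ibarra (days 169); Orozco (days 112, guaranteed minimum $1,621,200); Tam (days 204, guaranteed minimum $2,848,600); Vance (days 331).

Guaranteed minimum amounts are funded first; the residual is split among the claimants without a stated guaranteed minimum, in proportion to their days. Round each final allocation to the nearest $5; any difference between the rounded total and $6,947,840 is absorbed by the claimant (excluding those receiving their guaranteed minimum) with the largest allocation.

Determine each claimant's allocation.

Guaranteed amounts: Orozco $1,621,200; Tam $2,848,600. Remaining pool $2,478,040.
Remaining pool split over remaining days 500: Ibarra 837,577.52 → $837,580; Vance 1,640,462.48 → $1,640,460.

Ibarra: $837,580 · Orozco: $1,621,200 · Tam: $2,848,600 · Vance: $1,640,460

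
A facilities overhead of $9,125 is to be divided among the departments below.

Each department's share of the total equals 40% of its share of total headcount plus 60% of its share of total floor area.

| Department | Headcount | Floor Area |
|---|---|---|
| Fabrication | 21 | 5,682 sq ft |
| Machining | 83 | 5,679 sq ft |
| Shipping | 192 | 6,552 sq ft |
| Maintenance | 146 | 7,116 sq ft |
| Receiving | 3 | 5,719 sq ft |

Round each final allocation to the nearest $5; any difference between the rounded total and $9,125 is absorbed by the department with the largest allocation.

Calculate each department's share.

Totals — headcount 445, floor area 30,748.
Blended shares (40% headcount + 60% floor area): Fabrication 0.1298; Machining 0.1854; Shipping 0.3004; Maintenance 0.2701; Receiving 0.1143.
Raw shares: Fabrication 1,183.99; Machining 1,691.99; Shipping 2,741.48; Maintenance 2,464.61; Receiving 1,042.93.
Rounded to nearest $5: Fabrication $1,185; Machining $1,690; Shipping $2,740; Maintenance $2,465; Receiving $1,045. Sum = $9,125.
Sum already equals the total — no adjustment.

Fabrication: $1,185; Machining: $1,690; Shipping: $2,740; Maintenance: $2,465; Receiving: $1,045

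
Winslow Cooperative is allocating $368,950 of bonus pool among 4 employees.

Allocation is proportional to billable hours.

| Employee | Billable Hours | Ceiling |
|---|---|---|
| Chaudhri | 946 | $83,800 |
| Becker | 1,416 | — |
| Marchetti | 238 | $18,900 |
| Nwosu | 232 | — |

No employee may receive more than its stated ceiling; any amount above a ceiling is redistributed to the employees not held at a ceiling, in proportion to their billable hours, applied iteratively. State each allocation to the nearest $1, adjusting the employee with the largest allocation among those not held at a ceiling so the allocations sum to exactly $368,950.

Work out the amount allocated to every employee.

Billable hours total: 2,832.
Unconstrained shares: Chaudhri 123,243.89; Becker 184,475.00; Marchetti 31,006.39; Nwosu 30,224.72.
Capped: Chaudhri ($83,800), Marchetti ($18,900); remaining pool $266,250 reallocated over remaining billable hours 1,648.
Redistributed shares: Becker 228,768.20 → $228,768; Nwosu 37,481.80 → $37,482.

Chaudhri: $83,800 · Becker: $228,768 · Marchetti: $18,900 · Nwosu: $37,482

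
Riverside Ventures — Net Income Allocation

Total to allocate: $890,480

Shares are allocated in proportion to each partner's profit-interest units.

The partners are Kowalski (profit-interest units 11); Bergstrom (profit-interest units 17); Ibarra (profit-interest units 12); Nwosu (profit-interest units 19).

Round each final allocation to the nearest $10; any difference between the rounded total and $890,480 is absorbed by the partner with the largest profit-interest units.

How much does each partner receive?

Kowalski: $166,020 · Bergstrom: $256,580 · Ibarra: $181,110 · Nwosu: $286,770

Sum of profit-interest units: 59.
Pro-rata amounts: Kowalski 11/59 × $890,480 = 166,021.69; Bergstrom 17/59 × $890,480 = 256,578.98; Ibarra 12/59 × $890,480 = 181,114.58; Nwosu 19/59 × $890,480 = 286,764.75.
Rounded to nearest $10: Kowalski $166,020; Bergstrom $256,580; Ibarra $181,110; Nwosu $286,760. Sum = $890,470.
Difference $890,480 − $890,470 = +$10 applied to largest profit-interest units (Nwosu): Nwosu becomes $286,770.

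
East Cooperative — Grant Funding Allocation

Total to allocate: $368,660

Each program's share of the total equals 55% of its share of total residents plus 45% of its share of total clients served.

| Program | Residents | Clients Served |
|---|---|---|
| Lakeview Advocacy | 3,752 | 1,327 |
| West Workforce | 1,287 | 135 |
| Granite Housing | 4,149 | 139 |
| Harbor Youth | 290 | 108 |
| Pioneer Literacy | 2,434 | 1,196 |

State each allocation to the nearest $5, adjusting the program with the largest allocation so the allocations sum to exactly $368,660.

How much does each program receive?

Lakeview Advocacy: $139,650 | West Workforce: $29,615 | Granite Housing: $78,560 | Harbor Youth: $11,105 | Pioneer Literacy: $109,730

Residents total 11,912; clients served total 2,905.
Combined weights (55% residents + 45% clients served): Lakeview Advocacy 0.3788; West Workforce 0.0803; Granite Housing 0.2131; Harbor Youth 0.0301; Pioneer Literacy 0.2976.
Unrounded shares: Lakeview Advocacy 139,647.10; West Workforce 29,616.48; Granite Housing 78,561.14; Harbor Youth 11,103.90; Pioneer Literacy 109,731.37.
Rounded to nearest $5: Lakeview Advocacy $139,645; West Workforce $29,615; Granite Housing $78,560; Harbor Youth $11,105; Pioneer Literacy $109,730. Sum = $368,655.
Difference $368,660 − $368,655 = +$5 applied to largest allocation (Lakeview Advocacy): Lakeview Advocacy becomes $139,650.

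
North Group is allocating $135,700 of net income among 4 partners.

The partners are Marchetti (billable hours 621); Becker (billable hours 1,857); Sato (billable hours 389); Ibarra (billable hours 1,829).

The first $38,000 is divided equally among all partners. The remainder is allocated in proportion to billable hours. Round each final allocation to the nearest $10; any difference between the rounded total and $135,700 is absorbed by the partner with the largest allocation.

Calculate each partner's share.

Marchetti: $22,420 · Becker: $48,140 · Sato: $17,590 · Ibarra: $47,550

$38,000 shared equally gives $9,500 per partner.
Remainder $97,700 by billable hours (total 4,696): Marchetti 12,919.87 → $12,920; Becker 38,634.77 → $38,630; Sato 8,093.12 → $8,090; Ibarra 38,052.24 → $38,050.
Rounding difference +$10 on remainder applied to Becker.
Totals: Marchetti $9,500 + $12,920 = $22,420; Becker $9,500 + $38,640 = $48,140; Sato $9,500 + $8,090 = $17,590; Ibarra $9,500 + $38,050 = $47,550.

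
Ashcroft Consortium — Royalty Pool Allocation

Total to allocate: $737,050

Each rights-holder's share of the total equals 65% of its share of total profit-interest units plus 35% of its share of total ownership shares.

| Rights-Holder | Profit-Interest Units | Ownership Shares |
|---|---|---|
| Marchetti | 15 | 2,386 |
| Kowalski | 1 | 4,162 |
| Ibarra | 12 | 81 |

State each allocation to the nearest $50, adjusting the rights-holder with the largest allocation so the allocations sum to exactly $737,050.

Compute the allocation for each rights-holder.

Marchetti: $349,550; Kowalski: $179,050; Ibarra: $208,450

Totals — profit-interest units 28, ownership shares 6,629.
Composite weights (65% profit-interest units + 35% ownership shares): Marchetti 0.4742; Kowalski 0.2430; Ibarra 0.2828.
Pro-rata amounts: Marchetti 349,502.52; Kowalski 179,074.30; Ibarra 208,473.19.
Rounded to nearest $50: Marchetti $349,500; Kowalski $179,050; Ibarra $208,450. Sum = $737,000.
Difference $737,050 − $737,000 = +$50 applied to largest allocation (Marchetti): Marchetti becomes $349,550.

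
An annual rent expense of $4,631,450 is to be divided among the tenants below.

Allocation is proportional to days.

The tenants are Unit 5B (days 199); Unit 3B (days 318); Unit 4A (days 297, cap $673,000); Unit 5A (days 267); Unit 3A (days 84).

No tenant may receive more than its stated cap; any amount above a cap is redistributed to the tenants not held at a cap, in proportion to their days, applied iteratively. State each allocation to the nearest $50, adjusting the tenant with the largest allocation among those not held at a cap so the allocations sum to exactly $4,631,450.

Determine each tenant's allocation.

Unit 5B: $907,500 | Unit 3B: $1,450,200 | Unit 4A: $673,000 | Unit 5A: $1,217,650 | Unit 3A: $383,100

Days total: 1,165.
Proportional shares (ignoring caps): Unit 5B 791,123.22; Unit 3B 1,264,206.95; Unit 4A 1,180,721.59; Unit 5A 1,061,456.78; Unit 3A 333,941.46.
Capped: Unit 4A ($673,000); residual $3,958,450 reallocated over remaining days 868.
Shares after redistribution: Unit 5B 907,524.83 → $907,500; Unit 3B 1,450,215.55 → $1,450,200; Unit 5A 1,217,633.81 → $1,217,650; Unit 3A 383,075.81 → $383,100.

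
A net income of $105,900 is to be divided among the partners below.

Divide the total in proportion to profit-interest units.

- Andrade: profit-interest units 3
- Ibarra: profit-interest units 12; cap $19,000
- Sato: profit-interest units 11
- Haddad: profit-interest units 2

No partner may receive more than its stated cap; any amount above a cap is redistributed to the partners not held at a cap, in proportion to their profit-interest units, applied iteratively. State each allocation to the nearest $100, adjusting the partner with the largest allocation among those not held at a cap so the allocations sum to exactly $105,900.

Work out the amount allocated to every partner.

Sum of profit-interest units: 28.
Unconstrained shares: Andrade 11,346.43; Ibarra 45,385.71; Sato 41,603.57; Haddad 7,564.29.
Held at cap: Ibarra ($19,000); residual $86,900 reallocated over remaining profit-interest units 16.
Remaining shares: Andrade 16,293.75 → $16,300; Sato 59,743.75 → $59,700; Haddad 10,862.50 → $10,900.

Andrade: $16,300; Ibarra: $19,000; Sato: $59,700; Haddad: $10,900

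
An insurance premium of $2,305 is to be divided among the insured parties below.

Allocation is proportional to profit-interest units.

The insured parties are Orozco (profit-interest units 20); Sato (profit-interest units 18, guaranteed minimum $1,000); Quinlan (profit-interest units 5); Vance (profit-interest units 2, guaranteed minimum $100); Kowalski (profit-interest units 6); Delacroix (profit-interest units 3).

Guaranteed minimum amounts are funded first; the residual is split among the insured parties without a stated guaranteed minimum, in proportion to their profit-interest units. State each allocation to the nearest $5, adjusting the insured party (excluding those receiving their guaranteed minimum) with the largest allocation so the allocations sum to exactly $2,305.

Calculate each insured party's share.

Orozco: $710; Sato: $1,000; Quinlan: $175; Vance: $100; Kowalski: $215; Delacroix: $105

Guaranteed amounts: Sato $1,000; Vance $100. Remaining pool $1,205.
Remaining pool split over remaining profit-interest units 34: Orozco 708.82 → $710; Quinlan 177.21 → $175; Kowalski 212.65 → $215; Delacroix 106.32 → $105.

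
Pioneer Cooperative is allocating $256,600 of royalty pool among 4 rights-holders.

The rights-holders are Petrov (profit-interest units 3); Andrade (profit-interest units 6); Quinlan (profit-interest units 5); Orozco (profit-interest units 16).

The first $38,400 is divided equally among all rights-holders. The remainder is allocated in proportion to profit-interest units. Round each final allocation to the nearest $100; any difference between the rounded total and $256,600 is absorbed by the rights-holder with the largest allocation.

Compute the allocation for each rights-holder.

Petrov: $31,400; Andrade: $53,200; Quinlan: $46,000; Orozco: $126,000

$38,400 shared equally gives $9,600 per rights-holder.
Remainder $218,200 by profit-interest units (total 30): Petrov 21,820.00 → $21,800; Andrade 43,640.00 → $43,600; Quinlan 36,366.67 → $36,400; Orozco 116,373.33 → $116,400.
Totals: Petrov $9,600 + $21,800 = $31,400; Andrade $9,600 + $43,600 = $53,200; Quinlan $9,600 + $36,400 = $46,000; Orozco $9,600 + $116,400 = $126,000.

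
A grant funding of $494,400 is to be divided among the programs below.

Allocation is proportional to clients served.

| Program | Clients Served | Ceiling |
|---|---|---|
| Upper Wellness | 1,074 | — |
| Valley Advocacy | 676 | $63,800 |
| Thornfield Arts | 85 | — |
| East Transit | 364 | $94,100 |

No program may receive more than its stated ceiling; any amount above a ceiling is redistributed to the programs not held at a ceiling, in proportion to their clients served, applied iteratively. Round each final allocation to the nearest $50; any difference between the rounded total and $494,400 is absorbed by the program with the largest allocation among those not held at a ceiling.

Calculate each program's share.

Sum of clients served: 2,199.
Unconstrained shares: Upper Wellness 241,466.85; Valley Advocacy 151,984.72; Thornfield Arts 19,110.50; East Transit 81,837.93.
Held at cap: Valley Advocacy ($63,800); residual $430,600 reallocated over remaining clients served 1,523.
Held at cap: East Transit ($94,100); residual $336,500 reallocated over remaining clients served 1,159.
Remaining shares: Upper Wellness 311,821.40 → $311,800; Thornfield Arts 24,678.60 → $24,700.

Upper Wellness: $311,800; Valley Advocacy: $63,800; Thornfield Arts: $24,700; East Transit: $94,100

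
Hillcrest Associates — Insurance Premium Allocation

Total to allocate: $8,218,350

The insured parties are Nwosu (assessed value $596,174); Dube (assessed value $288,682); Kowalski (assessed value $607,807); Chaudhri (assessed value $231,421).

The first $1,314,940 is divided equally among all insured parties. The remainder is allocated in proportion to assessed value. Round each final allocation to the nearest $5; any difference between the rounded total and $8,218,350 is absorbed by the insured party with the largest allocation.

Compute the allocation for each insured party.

$1,314,940 shared equally gives $328,735 per insured party.
Remainder $6,903,410 by assessed value (total 1,724,084): Nwosu 2,387,142.13 → $2,387,140; Dube 1,155,912.48 → $1,155,910; Kowalski 2,433,721.86 → $2,433,720; Chaudhri 926,633.53 → $926,635.
Rounding difference +$5 on remainder applied to Kowalski.
Totals: Nwosu $328,735 + $2,387,140 = $2,715,875; Dube $328,735 + $1,155,910 = $1,484,645; Kowalski $328,735 + $2,433,725 = $2,762,460; Chaudhri $328,735 + $926,635 = $1,255,370.

Nwosu: $2,715,875 · Dube: $1,484,645 · Kowalski: $2,762,460 · Chaudhri: $1,255,370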